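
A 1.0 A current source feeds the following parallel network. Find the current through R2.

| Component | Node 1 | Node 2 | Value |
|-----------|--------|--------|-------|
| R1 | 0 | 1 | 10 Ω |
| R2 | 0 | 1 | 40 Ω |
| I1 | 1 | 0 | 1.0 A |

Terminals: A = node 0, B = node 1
All resistors sit directly between nodes 0 and 1, so they are in parallel and share one voltage V; the full source current 1 A splits among them.
1/R_par = 1/10 + 1/40 = 0.125 S  =>  R_par = 8 Ω
V = I × R_par = 1 × 8 = 8 V
I_R2 = V/R2 = 8/40 = 0.2 A

Final answer: 0.2 A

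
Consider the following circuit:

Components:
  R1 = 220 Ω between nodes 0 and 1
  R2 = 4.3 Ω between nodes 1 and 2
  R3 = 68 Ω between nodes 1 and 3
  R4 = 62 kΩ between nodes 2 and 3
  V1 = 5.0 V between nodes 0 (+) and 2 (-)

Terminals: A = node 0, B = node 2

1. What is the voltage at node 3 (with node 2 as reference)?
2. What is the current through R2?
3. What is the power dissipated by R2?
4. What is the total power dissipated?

Nodal analysis, taking node 2 as the 0 V reference.
Source V1 fixes V_0 = 5 V.
KCL at each unknown node (sum of currents leaving = 0; resistances in Ω):
  Node 1: (V_1 - 5)/220 + (V_1 - 0)/4.3 + (V_1 - V_3)/68 = 0
  Node 3: (V_3 - V_1)/68 + (V_3 - 0)/62000 = 0
Collecting terms (coefficients in siemens):
  0.2518·V_1 - 0.01471·V_3 = 0.02273
  0.01472·V_3 - 0.01471·V_1 = 0
Determinant D = (0.2518)(0.01472) - (-0.01471)(-0.01471) = 0.003491
V_1 = [(0.02273)(0.01472) - (-0.01471)(0)]/D = 0.09585 V
V_3 = [(0.2518)(0) - (0.02273)(-0.01471)]/D = 0.09574 V
Part 1:
  Read off the nodal solution: V_3 = 0.09574 V
Part 2:
  I_R2 = (V_1 - V_2)/R2 = (0.09585 - 0)/4.3 = 0.02229 A
  Magnitude: I_R2 = 0.02229 A
Part 3:
  I_R2 = (V_1 - V_2)/R2 = (0.09585 - 0)/4.3 = 0.02229 A
  P_R2 = I_R2² × R2 = (0.02229)² × 4.3 = 0.002136 W
Part 4:
  Power in each resistor, P = (ΔV)²/R:
    P_R1 = (5 - 0.09585)²/220 = 0.1093 W
    P_R2 = (0.09585 - 0)²/4.3 = 0.002136 W
    P_R3 = (0.09585 - 0.09574)²/68 = 0.0000000001622 W
    P_R4 = (0 - 0.09574)²/62000 = 0.0000001478 W
  P_total = P_R1 + P_R2 + P_R3 + P_R4 = 0.1115 W

Final answers:
1. V_3 = 0.09574 V
2. I_R2 = 0.02229 A
3. P_R2 = 0.002136 W
4. P_total = 0.1115 W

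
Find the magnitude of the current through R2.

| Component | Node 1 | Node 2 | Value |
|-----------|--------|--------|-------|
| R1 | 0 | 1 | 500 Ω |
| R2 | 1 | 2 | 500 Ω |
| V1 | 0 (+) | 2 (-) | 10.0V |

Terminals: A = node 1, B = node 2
Nodal analysis, taking node 2 as the 0 V reference.
Source V1 fixes V_0 = 10 V.
KCL at each unknown node (sum of currents leaving = 0; resistances in Ω):
  Node 1: (V_1 - 10)/500 + (V_1 - 0)/500 = 0
Collecting terms: 0.004 × V_1 = 0.02  =>  V_1 = 5 V
I_R2 = (V_1 - V_2)/R2 = (5 - 0)/500 = 0.01 A
|I_R2| = 0.01 A

Final answer: |I_R2| = 0.01 A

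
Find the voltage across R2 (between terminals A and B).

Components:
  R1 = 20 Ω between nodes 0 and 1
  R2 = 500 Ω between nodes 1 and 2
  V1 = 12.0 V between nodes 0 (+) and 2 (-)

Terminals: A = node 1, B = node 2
R1 and R2 are in series across V1 (node 0 → node 1 → node 2), and the output A–B is taken across R2, so this is a voltage divider.
Series current: I = V1/(R1 + R2) = 12/(20 + 500) = 12/520 = 0.02308 A
V_R2 = I × R2 = V1 × R2/(R1 + R2) = 12 × 500/520 = 11.54 V

Final answer: 11.54 V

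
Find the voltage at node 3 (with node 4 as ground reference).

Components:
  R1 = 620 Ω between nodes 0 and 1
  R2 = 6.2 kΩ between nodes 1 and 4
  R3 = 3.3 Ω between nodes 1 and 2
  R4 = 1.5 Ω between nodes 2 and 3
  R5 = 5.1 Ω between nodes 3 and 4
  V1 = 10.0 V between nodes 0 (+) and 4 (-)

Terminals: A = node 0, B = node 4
Nodal analysis, taking node 4 as the 0 V reference.
Source V1 fixes V_0 = 10 V.
KCL at each unknown node (sum of currents leaving = 0; resistances in Ω):
  Node 1: (V_1 - 10)/620 + (V_1 - 0)/6200 + (V_1 - V_2)/3.3 = 0
  Node 2: (V_2 - V_1)/3.3 + (V_2 - V_3)/1.5 = 0
  Node 3: (V_3 - V_2)/1.5 + (V_3 - 0)/5.1 = 0
Collecting terms (coefficients in siemens):
  0.3048·V_1 - 0.303·V_2 = 0.01613
  0.9697·V_2 - 0.303·V_1 - 0.6667·V_3 = 0
  0.8627·V_3 - 0.6667·V_2 = 0
Solving these 3 simultaneous equations (Gaussian elimination) gives:
  V_1 = 0.1569 V, V_2 = 0.1046 V, V_3 = 0.08084 V
The requested potential is V_3 = 0.08084 V.

Final answer: V_3 = 0.08084 V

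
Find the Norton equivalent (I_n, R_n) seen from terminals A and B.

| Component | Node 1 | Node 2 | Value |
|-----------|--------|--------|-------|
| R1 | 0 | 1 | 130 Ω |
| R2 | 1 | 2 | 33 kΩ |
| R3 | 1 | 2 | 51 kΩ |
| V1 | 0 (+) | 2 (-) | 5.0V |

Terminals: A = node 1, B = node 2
Find the Thévenin equivalent first; then I_n = V_th/R_th and R_n = R_th.
Step 1 — V_th is the open-circuit voltage V_A - V_B (nothing connected across the terminals).
Nodal analysis, taking node 2 as the 0 V reference.
Source V1 fixes V_0 = 5 V.
KCL at each unknown node (sum of currents leaving = 0; resistances in Ω):
  Node 1: (V_1 - 5)/130 + (V_1 - 0)/33000 + (V_1 - 0)/51000 = 0
Collecting terms: 0.007742 × V_1 = 0.03846  =>  V_1 = 4.968 V
V_th = V_1 - V_2 = 4.968 - 0 = 4.968 V
Step 2 — R_th: zero the source — replace V1 by a short circuit (node 2 merges into node 0) — and find the resistance seen between A (node 1) and B (node 0).
Reduce the network between node 1 (A) and node 0 (B) by series/parallel combination:
  Rp1 = R1 ‖ R2 ‖ R3 (parallel, all between nodes 0 and 1) = 1/(1/130 + 1/33000 + 1/51000) = 129.2 Ω
R_th = 129.2 Ω
I_n = V_th/R_th = 4.968/129.2 = 0.03846 A, and R_n = R_th = 129.2 Ω

Final answer: I_n = 0.03846 A, R_n = 129.2 Ω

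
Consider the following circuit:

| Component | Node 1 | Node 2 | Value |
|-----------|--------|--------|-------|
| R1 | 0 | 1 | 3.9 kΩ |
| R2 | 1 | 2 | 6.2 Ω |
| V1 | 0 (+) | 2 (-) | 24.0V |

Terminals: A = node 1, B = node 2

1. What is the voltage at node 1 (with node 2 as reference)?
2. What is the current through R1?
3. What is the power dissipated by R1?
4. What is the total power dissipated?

Nodal analysis, taking node 2 as the 0 V reference.
Source V1 fixes V_0 = 24 V.
KCL at each unknown node (sum of currents leaving = 0; resistances in Ω):
  Node 1: (V_1 - 24)/3900 + (V_1 - 0)/6.2 = 0
Collecting terms: 0.1615 × V_1 = 0.006154  =>  V_1 = 0.03809 V
Part 1:
  Read off the nodal solution: V_1 = 0.03809 V
Part 2:
  I_R1 = (V_0 - V_1)/R1 = (24 - 0.03809)/3900 = 0.006144 A
  Magnitude: I_R1 = 0.006144 A
Part 3:
  I_R1 = (V_0 - V_1)/R1 = (24 - 0.03809)/3900 = 0.006144 A
  P_R1 = I_R1² × R1 = (0.006144)² × 3900 = 0.1472 W
Part 4:
  Power in each resistor, P = (ΔV)²/R:
    P_R1 = (24 - 0.03809)²/3900 = 0.1472 W
    P_R2 = (0.03809 - 0)²/6.2 = 0.000234 W
  P_total = P_R1 + P_R2 = 0.1475 W

Final answers:
1. V_1 = 0.03809 V
2. I_R1 = 0.006144 A
3. P_R1 = 0.1472 W
4. P_total = 0.1475 W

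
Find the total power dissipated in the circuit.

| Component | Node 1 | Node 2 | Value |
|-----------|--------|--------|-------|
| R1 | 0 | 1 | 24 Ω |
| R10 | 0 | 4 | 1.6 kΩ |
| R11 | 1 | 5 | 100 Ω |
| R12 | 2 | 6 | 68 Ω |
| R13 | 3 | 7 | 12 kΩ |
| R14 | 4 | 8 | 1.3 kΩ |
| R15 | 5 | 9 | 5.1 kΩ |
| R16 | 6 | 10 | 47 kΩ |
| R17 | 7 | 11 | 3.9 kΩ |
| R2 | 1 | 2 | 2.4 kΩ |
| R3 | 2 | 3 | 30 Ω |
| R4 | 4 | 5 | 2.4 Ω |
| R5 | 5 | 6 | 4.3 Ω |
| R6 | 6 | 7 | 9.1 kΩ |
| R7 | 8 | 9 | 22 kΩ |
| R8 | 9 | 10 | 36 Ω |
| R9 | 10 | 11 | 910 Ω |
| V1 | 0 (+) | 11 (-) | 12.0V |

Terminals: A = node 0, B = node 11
Nodal analysis, taking node 11 as the 0 V reference.
Source V1 fixes V_0 = 12 V.
KCL at each unknown node (sum of currents leaving = 0; resistances in Ω):
  Node 1: (V_1 - 12)/24 + (V_1 - V_2)/2400 + (V_1 - V_5)/100 = 0
  Node 2: (V_2 - V_1)/2400 + (V_2 - V_3)/30 + (V_2 - V_6)/68 = 0
  Node 3: (V_3 - V_2)/30 + (V_3 - V_7)/12000 = 0
  Node 4: (V_4 - V_5)/2.4 + (V_4 - 12)/1600 + (V_4 - V_8)/1300 = 0
  Node 5: (V_5 - V_4)/2.4 + (V_5 - V_6)/4.3 + (V_5 - V_1)/100 + (V_5 - V_9)/5100 = 0
  Node 6: (V_6 - V_5)/4.3 + (V_6 - V_7)/9100 + (V_6 - V_2)/68 + (V_6 - V_10)/47000 = 0
  Node 7: (V_7 - V_6)/9100 + (V_7 - V_3)/12000 + (V_7 - 0)/3900 = 0
  Node 8: (V_8 - V_9)/22000 + (V_8 - V_4)/1300 = 0
  Node 9: (V_9 - V_8)/22000 + (V_9 - V_10)/36 + (V_9 - V_5)/5100 = 0
  Node 10: (V_10 - V_9)/36 + (V_10 - 0)/910 + (V_10 - V_6)/47000 = 0
Collecting terms (coefficients in siemens):
  0.05208·V_1 - 0.0004167·V_2 - 0.01·V_5 = 0.5
  0.04846·V_2 - 0.0004167·V_1 - 0.03333·V_3 - 0.01471·V_6 = 0
  0.03342·V_3 - 0.03333·V_2 - 0.00008333·V_7 = 0
  0.4181·V_4 - 0.4167·V_5 - 0.0007692·V_8 = 0.0075
  0.6594·V_5 - 0.01·V_1 - 0.4167·V_4 - 0.2326·V_6 - 0.0001961·V_9 = 0
  0.2474·V_6 - 0.01471·V_2 - 0.2326·V_5 - 0.0001099·V_7 - 0.00002128·V_10 = 0
  0.0004496·V_7 - 0.00008333·V_3 - 0.0001099·V_6 = 0
  0.0008147·V_8 - 0.0007692·V_4 - 0.00004545·V_9 = 0
  0.02802·V_9 - 0.0001961·V_5 - 0.00004545·V_8 - 0.02778·V_10 = 0
  0.0289·V_10 - 0.00002128·V_6 - 0.02778·V_9 = 0
Solving these 10 simultaneous equations (Gaussian elimination) gives:
  V_1 = 11.92 V, V_2 = 11.56 V, V_3 = 11.54 V, V_4 = 11.59 V
  V_5 = 11.59 V, V_6 = 11.58 V, V_7 = 4.97 V, V_8 = 11.07 V
  V_9 = 2.285 V, V_10 = 2.205 V
Power in each resistor, P = (ΔV)²/R:
  P_R1 = (12 - 11.92)²/24 = 0.000284 W
  P_R2 = (11.92 - 11.56)²/2400 = 0.00005448 W
  P_R3 = (11.56 - 11.54)²/30 = 0.000008992 W
  P_R4 = (11.59 - 11.59)²/2.4 = 0.00000004832 W
  P_R5 = (11.59 - 11.58)²/4.3 = 0.000007528 W
  P_R6 = (11.58 - 4.97)²/9100 = 0.004806 W
  P_R7 = (11.07 - 2.285)²/22000 = 0.003507 W
  P_R8 = (2.285 - 2.205)²/36 = 0.000178 W
  P_R9 = (2.205 - 0)²/910 = 0.005343 W
  P_R10 = (12 - 11.59)²/1600 = 0.000106 W
  P_R11 = (11.92 - 11.59)²/100 = 0.001082 W
  P_R12 = (11.56 - 11.58)²/68 = 0.00001071 W
  P_R13 = (11.54 - 4.97)²/12000 = 0.003597 W
  P_R14 = (11.59 - 11.07)²/1300 = 0.0002072 W
  P_R15 = (11.59 - 2.285)²/5100 = 0.01697 W
  P_R16 = (11.58 - 2.205)²/47000 = 0.001871 W
  P_R17 = (4.97 - 0)²/3900 = 0.006332 W
P_total = P_R1 + P_R2 + P_R3 + P_R4 + P_R5 + P_R6 + P_R7 + P_R8 + P_R9 + P_R10 + P_R11 + P_R12 + P_R13 + P_R14 + P_R15 + P_R16 + P_R17 = 0.04437 W

Final answer: 0.04437 W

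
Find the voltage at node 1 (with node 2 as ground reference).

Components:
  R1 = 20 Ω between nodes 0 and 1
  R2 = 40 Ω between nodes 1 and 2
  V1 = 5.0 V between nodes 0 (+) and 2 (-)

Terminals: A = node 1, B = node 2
Nodal analysis, taking node 2 as the 0 V reference.
Source V1 fixes V_0 = 5 V.
KCL at each unknown node (sum of currents leaving = 0; resistances in Ω):
  Node 1: (V_1 - 5)/20 + (V_1 - 0)/40 = 0
Collecting terms: 0.075 × V_1 = 0.25  =>  V_1 = 3.333 V
The requested potential is V_1 = 3.333 V.

Final answer: V_1 = 3.333 V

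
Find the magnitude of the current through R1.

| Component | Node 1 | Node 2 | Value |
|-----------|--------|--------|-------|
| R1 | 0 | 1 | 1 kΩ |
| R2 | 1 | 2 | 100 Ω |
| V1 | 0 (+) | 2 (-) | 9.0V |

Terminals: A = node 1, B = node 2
Nodal analysis, taking node 2 as the 0 V reference.
Source V1 fixes V_0 = 9 V.
KCL at each unknown node (sum of currents leaving = 0; resistances in Ω):
  Node 1: (V_1 - 9)/1000 + (V_1 - 0)/100 = 0
Collecting terms: 0.011 × V_1 = 0.009  =>  V_1 = 0.8182 V
I_R1 = (V_0 - V_1)/R1 = (9 - 0.8182)/1000 = 0.008182 A
|I_R1| = 0.008182 A

Final answer: |I_R1| = 0.008182 A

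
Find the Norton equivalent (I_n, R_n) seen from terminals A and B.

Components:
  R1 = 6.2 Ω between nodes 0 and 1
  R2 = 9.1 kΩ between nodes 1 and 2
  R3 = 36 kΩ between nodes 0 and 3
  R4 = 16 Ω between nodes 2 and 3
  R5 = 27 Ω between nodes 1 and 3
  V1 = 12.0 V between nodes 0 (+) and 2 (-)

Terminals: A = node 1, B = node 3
Find the Thévenin equivalent first; then I_n = V_th/R_th and R_n = R_th.
Step 1 — V_th is the open-circuit voltage V_A - V_B (nothing connected across the terminals).
Nodal analysis, taking node 2 as the 0 V reference.
Source V1 fixes V_0 = 12 V.
KCL at each unknown node (sum of currents leaving = 0; resistances in Ω):
  Node 1: (V_1 - 12)/6.2 + (V_1 - 0)/9100 + (V_1 - V_3)/27 = 0
  Node 3: (V_3 - 12)/36000 + (V_3 - 0)/16 + (V_3 - V_1)/27 = 0
Collecting terms (coefficients in siemens):
  0.1984·V_1 - 0.03704·V_3 = 1.935
  0.09956·V_3 - 0.03704·V_1 = 0.0003333
Determinant D = (0.1984)(0.09956) - (-0.03704)(-0.03704) = 0.01839
V_1 = [(1.935)(0.09956) - (-0.03704)(0.0003333)]/D = 10.48 V
V_3 = [(0.1984)(0.0003333) - (1.935)(-0.03704)]/D = 3.903 V
V_th = V_1 - V_3 = 10.48 - 3.903 = 6.579 V
Step 2 — R_th: zero the source — replace V1 by a short circuit (node 2 merges into node 0) — and find the resistance seen between A (node 1) and B (node 3).
Reduce the network between node 1 (A) and node 3 (B) by series/parallel combination:
  Rp1 = R1 ‖ R2 (parallel, both between nodes 0 and 1) = 1/(1/6.2 + 1/9100) = 6.196 Ω
  Rp2 = R3 ‖ R4 (parallel, both between nodes 0 and 3) = 1/(1/36000 + 1/16) = 15.99 Ω
  Rs1 = Rp1 + Rp2 (series, joined only at node 0) = 6.196 + 15.99 = 22.19 Ω
  Rp3 = R5 ‖ Rs1 (parallel, both between nodes 1 and 3) = 1/(1/27 + 1/22.19) = 12.18 Ω
R_th = 12.18 Ω
I_n = V_th/R_th = 6.579/12.18 = 0.5402 A, and R_n = R_th = 12.18 Ω

Final answer: I_n = 0.5402 A, R_n = 12.18 Ω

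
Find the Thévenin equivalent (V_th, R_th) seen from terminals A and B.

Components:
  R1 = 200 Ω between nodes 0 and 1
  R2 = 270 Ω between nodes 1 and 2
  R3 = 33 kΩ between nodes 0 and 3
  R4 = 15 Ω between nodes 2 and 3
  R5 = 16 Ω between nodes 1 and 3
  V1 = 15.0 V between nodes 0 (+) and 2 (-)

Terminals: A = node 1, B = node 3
Step 1 — V_th is the open-circuit voltage V_A - V_B (nothing connected across the terminals).
Nodal analysis, taking node 2 as the 0 V reference.
Source V1 fixes V_0 = 15 V.
KCL at each unknown node (sum of currents leaving = 0; resistances in Ω):
  Node 1: (V_1 - 15)/200 + (V_1 - 0)/270 + (V_1 - V_3)/16 = 0
  Node 3: (V_3 - 15)/33000 + (V_3 - 0)/15 + (V_3 - V_1)/16 = 0
Collecting terms (coefficients in siemens):
  0.0712·V_1 - 0.0625·V_3 = 0.075
  0.1292·V_3 - 0.0625·V_1 = 0.0004545
Determinant D = (0.0712)(0.1292) - (-0.0625)(-0.0625) = 0.005293
V_1 = [(0.075)(0.1292) - (-0.0625)(0.0004545)]/D = 1.836 V
V_3 = [(0.0712)(0.0004545) - (0.075)(-0.0625)]/D = 0.8917 V
V_th = V_1 - V_3 = 1.836 - 0.8917 = 0.9443 V
Step 2 — R_th: zero the source — replace V1 by a short circuit (node 2 merges into node 0) — and find the resistance seen between A (node 1) and B (node 3).
Reduce the network between node 1 (A) and node 3 (B) by series/parallel combination:
  Rp1 = R1 ‖ R2 (parallel, both between nodes 0 and 1) = 1/(1/200 + 1/270) = 114.9 Ω
  Rp2 = R3 ‖ R4 (parallel, both between nodes 0 and 3) = 1/(1/33000 + 1/15) = 14.99 Ω
  Rs1 = Rp1 + Rp2 (series, joined only at node 0) = 114.9 + 14.99 = 129.9 Ω
  Rp3 = R5 ‖ Rs1 (parallel, both between nodes 1 and 3) = 1/(1/16 + 1/129.9) = 14.25 Ω
R_th = 14.25 Ω

Final answer: V_th = 0.9443 V, R_th = 14.25 Ω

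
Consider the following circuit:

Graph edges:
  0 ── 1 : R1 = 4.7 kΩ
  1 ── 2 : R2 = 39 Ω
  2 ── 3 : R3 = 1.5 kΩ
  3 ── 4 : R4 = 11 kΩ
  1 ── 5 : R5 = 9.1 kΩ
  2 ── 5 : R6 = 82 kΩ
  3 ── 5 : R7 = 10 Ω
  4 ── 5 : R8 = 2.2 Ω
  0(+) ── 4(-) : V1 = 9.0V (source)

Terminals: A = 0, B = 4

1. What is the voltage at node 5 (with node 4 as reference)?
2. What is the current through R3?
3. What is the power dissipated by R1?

Nodal analysis, taking node 4 as the 0 V reference.
Source V1 fixes V_0 = 9 V.
KCL at each unknown node (sum of currents leaving = 0; resistances in Ω):
  Node 1: (V_1 - 9)/4700 + (V_1 - V_2)/39 + (V_1 - V_5)/9100 = 0
  Node 2: (V_2 - V_1)/39 + (V_2 - V_3)/1500 + (V_2 - V_5)/82000 = 0
  Node 3: (V_3 - V_2)/1500 + (V_3 - 0)/11000 + (V_3 - V_5)/10 = 0
  Node 5: (V_5 - V_1)/9100 + (V_5 - V_2)/82000 + (V_5 - V_3)/10 + (V_5 - 0)/2.2 = 0
Collecting terms (coefficients in siemens):
  0.02596·V_1 - 0.02564·V_2 - 0.0001099·V_5 = 0.001915
  0.02632·V_2 - 0.02564·V_1 - 0.0006667·V_3 - 0.0000122·V_5 = 0
  0.1008·V_3 - 0.0006667·V_2 - 0.1·V_5 = 0
  0.5547·V_5 - 0.0001099·V_1 - 0.0000122·V_2 - 0.1·V_3 = 0
Solving these 4 simultaneous equations (Gaussian elimination) gives:
  V_1 = 1.957 V, V_2 = 1.907 V, V_3 = 0.01589 V, V_5 = 0.003294 V
Part 1:
  Read off the nodal solution: V_5 = 0.003294 V
Part 2:
  I_R3 = (V_2 - V_3)/R3 = (1.907 - 0.01589)/1500 = 0.001261 A
  Magnitude: I_R3 = 0.001261 A
Part 3:
  I_R1 = (V_0 - V_1)/R1 = (9 - 1.957)/4700 = 0.001499 A
  P_R1 = I_R1² × R1 = (0.001499)² × 4700 = 0.01055 W

Final answers:
1. V_5 = 0.003294 V
2. I_R3 = 0.001261 A
3. P_R1 = 0.01055 W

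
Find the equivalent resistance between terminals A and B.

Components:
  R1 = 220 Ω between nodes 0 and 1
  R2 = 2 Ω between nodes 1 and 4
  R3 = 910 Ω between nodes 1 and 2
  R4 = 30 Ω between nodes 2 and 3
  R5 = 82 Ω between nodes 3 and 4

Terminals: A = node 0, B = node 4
Reduce the network between node 0 (A) and node 4 (B) by series/parallel combination:
  Rs1 = R3 + R4 (series, joined only at node 2) = 910 + 30 = 940 Ω
  Rs2 = R5 + Rs1 (series, joined only at node 3) = 82 + 940 = 1022 Ω
  Rp1 = R2 ‖ Rs2 (parallel, both between nodes 1 and 4) = 1/(1/2 + 1/1022) = 1.996 Ω
  Rs3 = R1 + Rp1 (series, joined only at node 1) = 220 + 1.996 = 222 Ω
R_eq = 222 Ω

Final answer: 222 Ω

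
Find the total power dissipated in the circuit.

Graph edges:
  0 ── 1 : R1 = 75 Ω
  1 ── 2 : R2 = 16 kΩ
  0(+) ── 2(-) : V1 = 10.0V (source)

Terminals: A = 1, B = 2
Nodal analysis, taking node 2 as the 0 V reference.
Source V1 fixes V_0 = 10 V.
KCL at each unknown node (sum of currents leaving = 0; resistances in Ω):
  Node 1: (V_1 - 10)/75 + (V_1 - 0)/16000 = 0
Collecting terms: 0.0134 × V_1 = 0.1333  =>  V_1 = 9.953 V
Power in each resistor, P = (ΔV)²/R:
  P_R1 = (10 - 9.953)²/75 = 0.00002902 W
  P_R2 = (9.953 - 0)²/16000 = 0.006192 W
P_total = P_R1 + P_R2 = 0.006221 W

Final answer: 0.006221 W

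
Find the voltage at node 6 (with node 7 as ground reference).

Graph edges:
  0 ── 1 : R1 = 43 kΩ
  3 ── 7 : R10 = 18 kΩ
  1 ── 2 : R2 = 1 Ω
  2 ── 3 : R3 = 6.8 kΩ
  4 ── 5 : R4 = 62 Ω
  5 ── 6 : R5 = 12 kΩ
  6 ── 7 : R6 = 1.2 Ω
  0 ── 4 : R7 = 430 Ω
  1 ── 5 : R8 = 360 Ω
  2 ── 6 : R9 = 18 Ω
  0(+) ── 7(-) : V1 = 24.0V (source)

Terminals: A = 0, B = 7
Nodal analysis, taking node 7 as the 0 V reference.
Source V1 fixes V_0 = 24 V.
KCL at each unknown node (sum of currents leaving = 0; resistances in Ω):
  Node 1: (V_1 - 24)/43000 + (V_1 - V_2)/1 + (V_1 - V_5)/360 = 0
  Node 2: (V_2 - V_1)/1 + (V_2 - V_3)/6800 + (V_2 - V_6)/18 = 0
  Node 3: (V_3 - V_2)/6800 + (V_3 - 0)/18000 = 0
  Node 4: (V_4 - V_5)/62 + (V_4 - 24)/430 = 0
  Node 5: (V_5 - V_4)/62 + (V_5 - V_6)/12000 + (V_5 - V_1)/360 = 0
  Node 6: (V_6 - V_5)/12000 + (V_6 - 0)/1.2 + (V_6 - V_2)/18 = 0
Collecting terms (coefficients in siemens):
  1.003·V_1 - 1·V_2 - 0.002778·V_5 = 0.0005581
  1.056·V_2 - 1·V_1 - 0.0001471·V_3 - 0.05556·V_6 = 0
  0.0002026·V_3 - 0.0001471·V_2 = 0
  0.01845·V_4 - 0.01613·V_5 = 0.05581
  0.01899·V_5 - 0.002778·V_1 - 0.01613·V_4 - 0.00008333·V_6 = 0
  0.889·V_6 - 0.05556·V_2 - 0.00008333·V_5 = 0
Solving these 6 simultaneous equations (Gaussian elimination) gives:
  V_1 = 0.5575 V, V_2 = 0.5299 V, V_3 = 0.3846 V, V_4 = 12.01 V
  V_5 = 10.29 V, V_6 = 0.03408 V
The requested potential is V_6 = 0.03408 V.

Final answer: V_6 = 0.03408 V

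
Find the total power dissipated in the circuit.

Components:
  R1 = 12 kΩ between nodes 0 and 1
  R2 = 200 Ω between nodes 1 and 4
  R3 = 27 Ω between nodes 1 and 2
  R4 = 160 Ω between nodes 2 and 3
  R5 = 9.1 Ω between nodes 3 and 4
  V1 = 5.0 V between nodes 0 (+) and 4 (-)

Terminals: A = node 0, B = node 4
Nodal analysis, taking node 4 as the 0 V reference.
Source V1 fixes V_0 = 5 V.
KCL at each unknown node (sum of currents leaving = 0; resistances in Ω):
  Node 1: (V_1 - 5)/12000 + (V_1 - 0)/200 + (V_1 - V_2)/27 = 0
  Node 2: (V_2 - V_1)/27 + (V_2 - V_3)/160 = 0
  Node 3: (V_3 - V_2)/160 + (V_3 - 0)/9.1 = 0
Collecting terms (coefficients in siemens):
  0.04212·V_1 - 0.03704·V_2 = 0.0004167
  0.04329·V_2 - 0.03704·V_1 - 0.00625·V_3 = 0
  0.1161·V_3 - 0.00625·V_2 = 0
Solving these 3 simultaneous equations (Gaussian elimination) gives:
  V_1 = 0.04092 V, V_2 = 0.03528 V, V_3 = 0.001899 V
Power in each resistor, P = (ΔV)²/R:
  P_R1 = (5 - 0.04092)²/12000 = 0.002049 W
  P_R2 = (0.04092 - 0)²/200 = 0.000008372 W
  P_R3 = (0.04092 - 0.03528)²/27 = 0.000001176 W
  P_R4 = (0.03528 - 0.001899)²/160 = 0.000006966 W
  P_R5 = (0.001899 - 0)²/9.1 = 0.0000003962 W
P_total = P_R1 + P_R2 + P_R3 + P_R4 + P_R5 = 0.002066 W

Final answer: 0.002066 W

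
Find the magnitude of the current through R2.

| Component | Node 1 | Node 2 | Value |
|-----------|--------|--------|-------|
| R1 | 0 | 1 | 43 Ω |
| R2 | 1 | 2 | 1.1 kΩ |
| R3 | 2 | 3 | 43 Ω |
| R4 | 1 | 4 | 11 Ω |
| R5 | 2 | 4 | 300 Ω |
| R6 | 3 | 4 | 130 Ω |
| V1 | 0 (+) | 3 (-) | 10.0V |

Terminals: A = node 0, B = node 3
Nodal analysis, taking node 3 as the 0 V reference.
Source V1 fixes V_0 = 10 V.
KCL at each unknown node (sum of currents leaving = 0; resistances in Ω):
  Node 1: (V_1 - 10)/43 + (V_1 - V_2)/1100 + (V_1 - V_4)/11 = 0
  Node 2: (V_2 - V_1)/1100 + (V_2 - 0)/43 + (V_2 - V_4)/300 = 0
  Node 4: (V_4 - V_1)/11 + (V_4 - V_2)/300 + (V_4 - 0)/130 = 0
Collecting terms (coefficients in siemens):
  0.1151·V_1 - 0.0009091·V_2 - 0.09091·V_4 = 0.2326
  0.0275·V_2 - 0.0009091·V_1 - 0.003333·V_4 = 0
  0.1019·V_4 - 0.09091·V_1 - 0.003333·V_2 = 0
Solving these 3 simultaneous equations (Gaussian elimination) gives:
  V_1 = 6.953 V, V_2 = 0.9854 V, V_4 = 6.233 V
I_R2 = (V_1 - V_2)/R2 = (6.953 - 0.9854)/1100 = 0.005425 A
|I_R2| = 0.005425 A

Final answer: |I_R2| = 0.005425 A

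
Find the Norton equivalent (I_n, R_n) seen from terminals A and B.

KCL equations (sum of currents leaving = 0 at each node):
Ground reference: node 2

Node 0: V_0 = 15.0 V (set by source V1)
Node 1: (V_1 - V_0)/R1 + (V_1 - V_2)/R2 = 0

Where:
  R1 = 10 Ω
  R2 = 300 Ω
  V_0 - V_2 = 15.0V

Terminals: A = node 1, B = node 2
Find the Thévenin equivalent first; then I_n = V_th/R_th and R_n = R_th.
Step 1 — V_th is the open-circuit voltage V_A - V_B (nothing connected across the terminals).
Nodal analysis, taking node 2 as the 0 V reference.
Source V1 fixes V_0 = 15 V.
KCL at each unknown node (sum of currents leaving = 0; resistances in Ω):
  Node 1: (V_1 - 15)/10 + (V_1 - 0)/300 = 0
Collecting terms: 0.1033 × V_1 = 1.5  =>  V_1 = 14.52 V
V_th = V_1 - V_2 = 14.52 - 0 = 14.52 V
Step 2 — R_th: zero the source — replace V1 by a short circuit (node 2 merges into node 0) — and find the resistance seen between A (node 1) and B (node 0).
Reduce the network between node 1 (A) and node 0 (B) by series/parallel combination:
  Rp1 = R1 ‖ R2 (parallel, both between nodes 0 and 1) = 1/(1/10 + 1/300) = 9.677 Ω
R_th = 9.677 Ω
I_n = V_th/R_th = 14.52/9.677 = 1.5 A, and R_n = R_th = 9.677 Ω

Final answer: I_n = 1.5 A, R_n = 9.677 Ω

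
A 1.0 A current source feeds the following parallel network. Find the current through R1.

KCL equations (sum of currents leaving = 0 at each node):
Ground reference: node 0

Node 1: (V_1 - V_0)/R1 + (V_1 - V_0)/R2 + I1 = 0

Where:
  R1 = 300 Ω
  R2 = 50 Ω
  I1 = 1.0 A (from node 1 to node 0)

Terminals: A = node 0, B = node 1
All resistors sit directly between nodes 0 and 1, so they are in parallel and share one voltage V; the full source current 1 A splits among them.
1/R_par = 1/300 + 1/50 = 0.02333 S  =>  R_par = 42.86 Ω
V = I × R_par = 1 × 42.86 = 42.86 V
I_R1 = V/R1 = 42.86/300 = 0.1429 A

Final answer: 0.1429 A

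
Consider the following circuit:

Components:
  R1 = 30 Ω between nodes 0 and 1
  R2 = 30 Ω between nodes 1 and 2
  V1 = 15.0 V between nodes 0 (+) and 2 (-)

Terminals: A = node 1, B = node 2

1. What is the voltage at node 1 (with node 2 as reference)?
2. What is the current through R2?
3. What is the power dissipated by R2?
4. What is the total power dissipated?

Nodal analysis, taking node 2 as the 0 V reference.
Source V1 fixes V_0 = 15 V.
KCL at each unknown node (sum of currents leaving = 0; resistances in Ω):
  Node 1: (V_1 - 15)/30 + (V_1 - 0)/30 = 0
Collecting terms: 0.06667 × V_1 = 0.5  =>  V_1 = 7.5 V
Part 1:
  Read off the nodal solution: V_1 = 7.5 V
Part 2:
  I_R2 = (V_1 - V_2)/R2 = (7.5 - 0)/30 = 0.25 A
  Magnitude: I_R2 = 0.25 A
Part 3:
  I_R2 = (V_1 - V_2)/R2 = (7.5 - 0)/30 = 0.25 A
  P_R2 = I_R2² × R2 = (0.25)² × 30 = 1.875 W
Part 4:
  Power in each resistor, P = (ΔV)²/R:
    P_R1 = (15 - 7.5)²/30 = 1.875 W
    P_R2 = (7.5 - 0)²/30 = 1.875 W
  P_total = P_R1 + P_R2 = 3.75 W

Final answers:
1. V_1 = 7.5 V
2. I_R2 = 0.25 A
3. P_R2 = 1.875 W
4. P_total = 3.75 W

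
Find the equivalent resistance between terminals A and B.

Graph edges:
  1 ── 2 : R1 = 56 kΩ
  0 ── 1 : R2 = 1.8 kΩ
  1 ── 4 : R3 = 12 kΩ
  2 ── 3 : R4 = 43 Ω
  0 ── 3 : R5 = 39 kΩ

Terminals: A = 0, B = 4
Reduce the network between node 0 (A) and node 4 (B) by series/parallel combination:
  Rs1 = R1 + R4 (series, joined only at node 2) = 56000 + 43 = 56040 Ω
  Rs2 = R5 + Rs1 (series, joined only at node 3) = 39000 + 56040 = 95040 Ω
  Rp1 = R2 ‖ Rs2 (parallel, both between nodes 0 and 1) = 1/(1/1800 + 1/95040) = 1767 Ω
  Rs3 = R3 + Rp1 (series, joined only at node 1) = 12000 + 1767 = 13770 Ω
R_eq = 13.77 kΩ

Final answer: 13.77 kΩ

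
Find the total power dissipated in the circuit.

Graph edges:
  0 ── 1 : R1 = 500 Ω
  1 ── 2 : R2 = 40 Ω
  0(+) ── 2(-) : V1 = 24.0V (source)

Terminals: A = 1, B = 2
Nodal analysis, taking node 2 as the 0 V reference.
Source V1 fixes V_0 = 24 V.
KCL at each unknown node (sum of currents leaving = 0; resistances in Ω):
  Node 1: (V_1 - 24)/500 + (V_1 - 0)/40 = 0
Collecting terms: 0.027 × V_1 = 0.048  =>  V_1 = 1.778 V
Power in each resistor, P = (ΔV)²/R:
  P_R1 = (24 - 1.778)²/500 = 0.9877 W
  P_R2 = (1.778 - 0)²/40 = 0.07901 W
P_total = P_R1 + P_R2 = 1.067 W

Final answer: 1.067 W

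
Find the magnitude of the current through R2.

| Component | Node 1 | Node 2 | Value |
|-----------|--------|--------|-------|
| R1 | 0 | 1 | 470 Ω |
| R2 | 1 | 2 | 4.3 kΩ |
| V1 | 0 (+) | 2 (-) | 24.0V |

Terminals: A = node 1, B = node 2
Nodal analysis, taking node 2 as the 0 V reference.
Source V1 fixes V_0 = 24 V.
KCL at each unknown node (sum of currents leaving = 0; resistances in Ω):
  Node 1: (V_1 - 24)/470 + (V_1 - 0)/4300 = 0
Collecting terms: 0.00236 × V_1 = 0.05106  =>  V_1 = 21.64 V
I_R2 = (V_1 - V_2)/R2 = (21.64 - 0)/4300 = 0.005031 A
|I_R2| = 0.005031 A

Final answer: |I_R2| = 0.005031 A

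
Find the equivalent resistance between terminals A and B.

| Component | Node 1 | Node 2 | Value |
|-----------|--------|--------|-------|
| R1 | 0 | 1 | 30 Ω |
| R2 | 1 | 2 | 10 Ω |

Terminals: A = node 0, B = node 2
Reduce the network between node 0 (A) and node 2 (B) by series/parallel combination:
  Rs1 = R1 + R2 (series, joined only at node 1) = 30 + 10 = 40 Ω
R_eq = 40 Ω

Final answer: 40 Ω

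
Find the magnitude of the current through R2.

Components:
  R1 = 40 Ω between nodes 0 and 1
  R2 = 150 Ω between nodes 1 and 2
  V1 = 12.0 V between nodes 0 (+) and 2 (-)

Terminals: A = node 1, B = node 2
Nodal analysis, taking node 2 as the 0 V reference.
Source V1 fixes V_0 = 12 V.
KCL at each unknown node (sum of currents leaving = 0; resistances in Ω):
  Node 1: (V_1 - 12)/40 + (V_1 - 0)/150 = 0
Collecting terms: 0.03167 × V_1 = 0.3  =>  V_1 = 9.474 V
I_R2 = (V_1 - V_2)/R2 = (9.474 - 0)/150 = 0.06316 A
|I_R2| = 0.06316 A

Final answer: |I_R2| = 0.06316 A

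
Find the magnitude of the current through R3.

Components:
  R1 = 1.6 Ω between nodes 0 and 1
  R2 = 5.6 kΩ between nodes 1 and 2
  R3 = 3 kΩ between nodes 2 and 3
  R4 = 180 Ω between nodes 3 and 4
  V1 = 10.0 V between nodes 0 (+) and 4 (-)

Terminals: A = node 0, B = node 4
Nodal analysis, taking node 4 as the 0 V reference.
Source V1 fixes V_0 = 10 V.
KCL at each unknown node (sum of currents leaving = 0; resistances in Ω):
  Node 1: (V_1 - 10)/1.6 + (V_1 - V_2)/5600 = 0
  Node 2: (V_2 - V_1)/5600 + (V_2 - V_3)/3000 = 0
  Node 3: (V_3 - V_2)/3000 + (V_3 - 0)/180 = 0
Collecting terms (coefficients in siemens):
  0.6252·V_1 - 0.0001786·V_2 = 6.25
  0.0005119·V_2 - 0.0001786·V_1 - 0.0003333·V_3 = 0
  0.005889·V_3 - 0.0003333·V_2 = 0
Solving these 3 simultaneous equations (Gaussian elimination) gives:
  V_1 = 9.998 V, V_2 = 3.621 V, V_3 = 0.205 V
I_R3 = (V_2 - V_3)/R3 = (3.621 - 0.205)/3000 = 0.001139 A
|I_R3| = 0.001139 A

Final answer: |I_R3| = 0.001139 A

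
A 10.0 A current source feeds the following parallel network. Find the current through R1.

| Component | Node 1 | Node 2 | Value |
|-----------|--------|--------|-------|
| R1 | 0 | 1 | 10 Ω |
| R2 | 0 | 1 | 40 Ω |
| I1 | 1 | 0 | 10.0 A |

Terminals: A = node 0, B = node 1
All resistors sit directly between nodes 0 and 1, so they are in parallel and share one voltage V; the full source current 10 A splits among them.
1/R_par = 1/10 + 1/40 = 0.125 S  =>  R_par = 8 Ω
V = I × R_par = 10 × 8 = 80 V
I_R1 = V/R1 = 80/10 = 8 A

Final answer: 8 A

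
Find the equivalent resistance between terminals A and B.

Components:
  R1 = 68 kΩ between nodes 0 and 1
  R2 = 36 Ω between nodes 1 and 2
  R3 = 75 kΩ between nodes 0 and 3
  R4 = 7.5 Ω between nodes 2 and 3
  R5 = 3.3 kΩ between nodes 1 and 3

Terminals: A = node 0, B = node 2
The network is not a plain series/parallel combination. Inject a 1 A test current into terminal A (node 0) and return it from terminal B (node 2); then R_eq = V_A / (1 A).
Nodal analysis, taking node 2 as the 0 V reference.
Current source I_test pushes 1 A into node 0 and draws it out of node 2.
KCL at each unknown node (sum of currents leaving = 0; resistances in Ω):
  Node 0: (V_0 - V_1)/68000 + (V_0 - V_3)/75000 - 1 = 0
  Node 1: (V_1 - V_0)/68000 + (V_1 - 0)/36 + (V_1 - V_3)/3300 = 0
  Node 3: (V_3 - V_0)/75000 + (V_3 - V_1)/3300 + (V_3 - 0)/7.5 = 0
Collecting terms (coefficients in siemens):
  0.00002804·V_0 - 0.00001471·V_1 - 0.00001333·V_3 = 1
  0.0281·V_1 - 0.00001471·V_0 - 0.000303·V_3 = 0
  0.1336·V_3 - 0.00001333·V_0 - 0.000303·V_1 = 0
Solving these 3 simultaneous equations (Gaussian elimination) gives:
  V_0 = 35680 V, V_1 = 18.71 V, V_3 = 3.602 V
R_eq = V_0 / 1 A = 35680 Ω = 35.68 kΩ

Final answer: 35.68 kΩ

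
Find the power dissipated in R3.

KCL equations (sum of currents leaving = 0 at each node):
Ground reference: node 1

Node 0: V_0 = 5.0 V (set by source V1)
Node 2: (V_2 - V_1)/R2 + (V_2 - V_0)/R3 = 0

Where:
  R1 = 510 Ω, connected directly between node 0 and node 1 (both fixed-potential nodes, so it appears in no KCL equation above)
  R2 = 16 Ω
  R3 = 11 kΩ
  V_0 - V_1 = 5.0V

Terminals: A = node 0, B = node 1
Nodal analysis, taking node 1 as the 0 V reference.
Source V1 fixes V_0 = 5 V.
KCL at each unknown node (sum of currents leaving = 0; resistances in Ω):
  Node 2: (V_2 - 0)/16 + (V_2 - 5)/11000 = 0
Collecting terms: 0.06259 × V_2 = 0.0004545  =>  V_2 = 0.007262 V
I_R3 = (V_0 - V_2)/R3 = (5 - 0.007262)/11000 = 0.0004539 A
P_R3 = I_R3² × R3 = (0.0004539)² × 11000 = 0.002266 W

Final answer: 0.002266 W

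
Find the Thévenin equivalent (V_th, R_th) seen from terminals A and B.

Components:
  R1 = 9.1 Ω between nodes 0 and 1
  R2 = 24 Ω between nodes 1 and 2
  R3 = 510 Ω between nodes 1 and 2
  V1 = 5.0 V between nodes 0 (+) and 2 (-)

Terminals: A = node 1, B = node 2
Step 1 — V_th is the open-circuit voltage V_A - V_B (nothing connected across the terminals).
Nodal analysis, taking node 2 as the 0 V reference.
Source V1 fixes V_0 = 5 V.
KCL at each unknown node (sum of currents leaving = 0; resistances in Ω):
  Node 1: (V_1 - 5)/9.1 + (V_1 - 0)/24 + (V_1 - 0)/510 = 0
Collecting terms: 0.1535 × V_1 = 0.5495  =>  V_1 = 3.579 V
V_th = V_1 - V_2 = 3.579 - 0 = 3.579 V
Step 2 — R_th: zero the source — replace V1 by a short circuit (node 2 merges into node 0) — and find the resistance seen between A (node 1) and B (node 0).
Reduce the network between node 1 (A) and node 0 (B) by series/parallel combination:
  Rp1 = R1 ‖ R2 ‖ R3 (parallel, all between nodes 0 and 1) = 1/(1/9.1 + 1/24 + 1/510) = 6.514 Ω
R_th = 6.514 Ω

Final answer: V_th = 3.579 V, R_th = 6.514 Ω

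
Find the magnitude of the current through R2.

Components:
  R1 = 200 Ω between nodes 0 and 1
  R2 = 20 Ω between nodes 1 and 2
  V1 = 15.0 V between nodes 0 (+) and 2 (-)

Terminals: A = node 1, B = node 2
Nodal analysis, taking node 2 as the 0 V reference.
Source V1 fixes V_0 = 15 V.
KCL at each unknown node (sum of currents leaving = 0; resistances in Ω):
  Node 1: (V_1 - 15)/200 + (V_1 - 0)/20 = 0
Collecting terms: 0.055 × V_1 = 0.075  =>  V_1 = 1.364 V
I_R2 = (V_1 - V_2)/R2 = (1.364 - 0)/20 = 0.06818 A
|I_R2| = 0.06818 A

Final answer: |I_R2| = 0.06818 A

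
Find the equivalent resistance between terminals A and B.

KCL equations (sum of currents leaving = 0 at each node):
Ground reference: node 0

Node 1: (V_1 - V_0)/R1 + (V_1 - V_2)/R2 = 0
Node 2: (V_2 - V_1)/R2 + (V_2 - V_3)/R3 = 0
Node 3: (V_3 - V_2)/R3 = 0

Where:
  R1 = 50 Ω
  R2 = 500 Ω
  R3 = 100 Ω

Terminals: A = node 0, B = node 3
Reduce the network between node 0 (A) and node 3 (B) by series/parallel combination:
  Rs1 = R1 + R2 (series, joined only at node 1) = 50 + 500 = 550 Ω
  Rs2 = R3 + Rs1 (series, joined only at node 2) = 100 + 550 = 650 Ω
R_eq = 650 Ω

Final answer: 650 Ω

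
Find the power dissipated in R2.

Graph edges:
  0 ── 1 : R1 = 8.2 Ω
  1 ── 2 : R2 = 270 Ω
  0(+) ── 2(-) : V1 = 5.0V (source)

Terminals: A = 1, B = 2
Nodal analysis, taking node 2 as the 0 V reference.
Source V1 fixes V_0 = 5 V.
KCL at each unknown node (sum of currents leaving = 0; resistances in Ω):
  Node 1: (V_1 - 5)/8.2 + (V_1 - 0)/270 = 0
Collecting terms: 0.1257 × V_1 = 0.6098  =>  V_1 = 4.853 V
I_R2 = (V_1 - V_2)/R2 = (4.853 - 0)/270 = 0.01797 A
P_R2 = I_R2² × R2 = (0.01797)² × 270 = 0.08721 W

Final answer: 0.08721 W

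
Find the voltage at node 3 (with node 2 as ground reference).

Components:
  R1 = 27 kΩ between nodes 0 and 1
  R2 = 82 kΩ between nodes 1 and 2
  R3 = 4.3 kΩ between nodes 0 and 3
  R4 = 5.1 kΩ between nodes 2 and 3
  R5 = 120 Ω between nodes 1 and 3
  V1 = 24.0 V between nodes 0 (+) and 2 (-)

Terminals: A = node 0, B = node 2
Nodal analysis, taking node 2 as the 0 V reference.
Source V1 fixes V_0 = 24 V.
KCL at each unknown node (sum of currents leaving = 0; resistances in Ω):
  Node 1: (V_1 - 24)/27000 + (V_1 - 0)/82000 + (V_1 - V_3)/120 = 0
  Node 3: (V_3 - 24)/4300 + (V_3 - 0)/5100 + (V_3 - V_1)/120 = 0
Collecting terms (coefficients in siemens):
  0.008383·V_1 - 0.008333·V_3 = 0.0008889
  0.008762·V_3 - 0.008333·V_1 = 0.005581
Determinant D = (0.008383)(0.008762) - (-0.008333)(-0.008333) = 0.000004003
V_1 = [(0.0008889)(0.008762) - (-0.008333)(0.005581)]/D = 13.56 V
V_3 = [(0.008383)(0.005581) - (0.0008889)(-0.008333)]/D = 13.54 V
The requested potential is V_3 = 13.54 V.

Final answer: V_3 = 13.54 V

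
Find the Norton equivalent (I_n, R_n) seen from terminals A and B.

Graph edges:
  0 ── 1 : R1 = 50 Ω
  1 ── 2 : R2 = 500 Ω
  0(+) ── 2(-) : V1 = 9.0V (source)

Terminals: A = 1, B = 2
Find the Thévenin equivalent first; then I_n = V_th/R_th and R_n = R_th.
Step 1 — V_th is the open-circuit voltage V_A - V_B (nothing connected across the terminals).
Nodal analysis, taking node 2 as the 0 V reference.
Source V1 fixes V_0 = 9 V.
KCL at each unknown node (sum of currents leaving = 0; resistances in Ω):
  Node 1: (V_1 - 9)/50 + (V_1 - 0)/500 = 0
Collecting terms: 0.022 × V_1 = 0.18  =>  V_1 = 8.182 V
V_th = V_1 - V_2 = 8.182 - 0 = 8.182 V
Step 2 — R_th: zero the source — replace V1 by a short circuit (node 2 merges into node 0) — and find the resistance seen between A (node 1) and B (node 0).
Reduce the network between node 1 (A) and node 0 (B) by series/parallel combination:
  Rp1 = R1 ‖ R2 (parallel, both between nodes 0 and 1) = 1/(1/50 + 1/500) = 45.45 Ω
R_th = 45.45 Ω
I_n = V_th/R_th = 8.182/45.45 = 0.18 A, and R_n = R_th = 45.45 Ω

Final answer: I_n = 0.18 A, R_n = 45.45 Ω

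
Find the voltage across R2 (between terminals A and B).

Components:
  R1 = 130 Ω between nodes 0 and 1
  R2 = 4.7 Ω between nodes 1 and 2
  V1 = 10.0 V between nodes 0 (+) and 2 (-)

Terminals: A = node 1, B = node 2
R1 and R2 are in series across V1 (node 0 → node 1 → node 2), and the output A–B is taken across R2, so this is a voltage divider.
Series current: I = V1/(R1 + R2) = 10/(130 + 4.7) = 10/134.7 = 0.07424 A
V_R2 = I × R2 = V1 × R2/(R1 + R2) = 10 × 4.7/134.7 = 0.3489 V

Final answer: 0.3489 V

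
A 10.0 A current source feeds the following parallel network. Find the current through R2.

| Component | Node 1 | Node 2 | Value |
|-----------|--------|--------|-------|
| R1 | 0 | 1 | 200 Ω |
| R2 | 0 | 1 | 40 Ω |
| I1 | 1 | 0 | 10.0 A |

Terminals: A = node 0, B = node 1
All resistors sit directly between nodes 0 and 1, so they are in parallel and share one voltage V; the full source current 10 A splits among them.
1/R_par = 1/200 + 1/40 = 0.03 S  =>  R_par = 33.33 Ω
V = I × R_par = 10 × 33.33 = 333.3 V
I_R2 = V/R2 = 333.3/40 = 8.333 A

Final answer: 8.333 A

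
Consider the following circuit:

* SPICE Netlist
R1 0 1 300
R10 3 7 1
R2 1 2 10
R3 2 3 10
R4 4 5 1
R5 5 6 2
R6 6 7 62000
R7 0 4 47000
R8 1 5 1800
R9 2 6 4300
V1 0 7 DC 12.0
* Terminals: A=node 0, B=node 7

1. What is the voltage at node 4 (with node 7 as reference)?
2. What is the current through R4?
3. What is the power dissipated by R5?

Nodal analysis, taking node 7 as the 0 V reference.
Source V1 fixes V_0 = 12 V.
KCL at each unknown node (sum of currents leaving = 0; resistances in Ω):
  Node 1: (V_1 - 12)/300 + (V_1 - V_2)/10 + (V_1 - V_5)/1800 = 0
  Node 2: (V_2 - V_1)/10 + (V_2 - V_3)/10 + (V_2 - V_6)/4300 = 0
  Node 3: (V_3 - V_2)/10 + (V_3 - 0)/1 = 0
  Node 4: (V_4 - V_5)/1 + (V_4 - 12)/47000 = 0
  Node 5: (V_5 - V_4)/1 + (V_5 - V_6)/2 + (V_5 - V_1)/1800 = 0
  Node 6: (V_6 - V_5)/2 + (V_6 - 0)/62000 + (V_6 - V_2)/4300 = 0
Collecting terms (coefficients in siemens):
  0.1039·V_1 - 0.1·V_2 - 0.0005556·V_5 = 0.04
  0.2002·V_2 - 0.1·V_1 - 0.1·V_3 - 0.0002326·V_6 = 0
  1.1·V_3 - 0.1·V_2 = 0
  1·V_4 - 1·V_5 = 0.0002553
  1.501·V_5 - 0.0005556·V_1 - 1·V_4 - 0.5·V_6 = 0
  0.5002·V_6 - 0.0002326·V_2 - 0.5·V_5 = 0
Solving these 6 simultaneous equations (Gaussian elimination) gives:
  V_1 = 0.7882 V, V_2 = 0.4135 V, V_3 = 0.03759 V, V_4 = 0.9565 V
  V_5 = 0.9563 V, V_6 = 0.956 V
Part 1:
  Read off the nodal solution: V_4 = 0.9565 V
Part 2:
  I_R4 = (V_4 - V_5)/R4 = (0.9565 - 0.9563)/1 = 0.000235 A
  Magnitude: I_R4 = 0.000235 A
Part 3:
  I_R5 = (V_5 - V_6)/R5 = (0.9563 - 0.956)/2 = 0.0001416 A
  P_R5 = I_R5² × R5 = (0.0001416)² × 2 = 0.00000004009 W

Final answers:
1. V_4 = 0.9565 V
2. I_R4 = 0.000235 A
3. P_R5 = 4.009e-08 W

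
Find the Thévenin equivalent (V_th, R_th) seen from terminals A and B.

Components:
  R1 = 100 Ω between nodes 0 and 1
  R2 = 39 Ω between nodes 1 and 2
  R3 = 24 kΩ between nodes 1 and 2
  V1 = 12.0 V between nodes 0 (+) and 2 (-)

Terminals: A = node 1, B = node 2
Step 1 — V_th is the open-circuit voltage V_A - V_B (nothing connected across the terminals).
Nodal analysis, taking node 2 as the 0 V reference.
Source V1 fixes V_0 = 12 V.
KCL at each unknown node (sum of currents leaving = 0; resistances in Ω):
  Node 1: (V_1 - 12)/100 + (V_1 - 0)/39 + (V_1 - 0)/24000 = 0
Collecting terms: 0.03568 × V_1 = 0.12  =>  V_1 = 3.363 V
V_th = V_1 - V_2 = 3.363 - 0 = 3.363 V
Step 2 — R_th: zero the source — replace V1 by a short circuit (node 2 merges into node 0) — and find the resistance seen between A (node 1) and B (node 0).
Reduce the network between node 1 (A) and node 0 (B) by series/parallel combination:
  Rp1 = R1 ‖ R2 ‖ R3 (parallel, all between nodes 0 and 1) = 1/(1/100 + 1/39 + 1/24000) = 28.02 Ω
R_th = 28.02 Ω

Final answer: V_th = 3.363 V, R_th = 28.02 Ω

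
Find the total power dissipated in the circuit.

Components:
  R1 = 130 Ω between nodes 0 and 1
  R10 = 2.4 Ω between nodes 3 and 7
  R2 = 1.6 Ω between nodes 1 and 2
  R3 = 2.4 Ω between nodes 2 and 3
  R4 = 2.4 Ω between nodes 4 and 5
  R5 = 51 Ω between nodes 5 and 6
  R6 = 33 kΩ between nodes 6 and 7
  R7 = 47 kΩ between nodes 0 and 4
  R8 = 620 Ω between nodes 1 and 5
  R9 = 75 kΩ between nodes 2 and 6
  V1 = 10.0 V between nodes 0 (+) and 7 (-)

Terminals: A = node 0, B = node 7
Nodal analysis, taking node 7 as the 0 V reference.
Source V1 fixes V_0 = 10 V.
KCL at each unknown node (sum of currents leaving = 0; resistances in Ω):
  Node 1: (V_1 - 10)/130 + (V_1 - V_2)/1.6 + (V_1 - V_5)/620 = 0
  Node 2: (V_2 - V_1)/1.6 + (V_2 - V_3)/2.4 + (V_2 - V_6)/75000 = 0
  Node 3: (V_3 - V_2)/2.4 + (V_3 - 0)/2.4 = 0
  Node 4: (V_4 - V_5)/2.4 + (V_4 - 10)/47000 = 0
  Node 5: (V_5 - V_4)/2.4 + (V_5 - V_6)/51 + (V_5 - V_1)/620 = 0
  Node 6: (V_6 - V_5)/51 + (V_6 - 0)/33000 + (V_6 - V_2)/75000 = 0
Collecting terms (coefficients in siemens):
  0.6343·V_1 - 0.625·V_2 - 0.001613·V_5 = 0.07692
  1.042·V_2 - 0.625·V_1 - 0.4167·V_3 - 0.00001333·V_6 = 0
  0.8333·V_3 - 0.4167·V_2 = 0
  0.4167·V_4 - 0.4167·V_5 = 0.0002128
  0.4379·V_5 - 0.001613·V_1 - 0.4167·V_4 - 0.01961·V_6 = 0
  0.01965·V_6 - 0.00001333·V_2 - 0.01961·V_5 = 0
Solving these 6 simultaneous equations (Gaussian elimination) gives:
  V_1 = 0.4703 V, V_2 = 0.3527 V, V_3 = 0.1764 V, V_4 = 0.5822 V
  V_5 = 0.5818 V, V_6 = 0.5807 V
Power in each resistor, P = (ΔV)²/R:
  P_R1 = (10 - 0.4703)²/130 = 0.6986 W
  P_R2 = (0.4703 - 0.3527)²/1.6 = 0.00864 W
  P_R3 = (0.3527 - 0.1764)²/2.4 = 0.01296 W
  P_R4 = (0.5822 - 0.5818)²/2.4 = 0.00000009636 W
  P_R5 = (0.5818 - 0.5807)²/51 = 0.00000002172 W
  P_R6 = (0.5807 - 0)²/33000 = 0.00001022 W
  P_R7 = (10 - 0.5822)²/47000 = 0.001887 W
  P_R8 = (0.4703 - 0.5818)²/620 = 0.00002003 W
  P_R9 = (0.3527 - 0.5807)²/75000 = 0.0000006929 W
  P_R10 = (0.1764 - 0)²/2.4 = 0.01296 W
P_total = P_R1 + P_R2 + P_R3 + P_R4 + P_R5 + P_R6 + P_R7 + P_R8 + P_R9 + P_R10 = 0.7351 W

Final answer: 0.7351 W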